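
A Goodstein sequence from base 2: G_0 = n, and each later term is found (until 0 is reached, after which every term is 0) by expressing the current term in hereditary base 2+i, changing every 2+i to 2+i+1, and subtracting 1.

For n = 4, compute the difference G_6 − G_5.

step 0: 4 = 2^2; sub 3 for 2: 3^3; = 27; G_1 = 27−1 = 26
step 1: 26 = 2·3^2 + 2·3 + 2; sub 4 for 3: 2·4^2 + 2·4 + 2; = 42; G_2 = 42−1 = 41
step 2: 41 = 2·4^2 + 2·4 + 1; sub 5 for 4: 2·5^2 + 2·5 + 1; = 61; G_3 = 61−1 = 60
step 3: 60 = 2·5^2 + 2·5; sub 6 for 5: 2·6^2 + 2·6; = 84; G_4 = 84−1 = 83
step 4: 83 = 2·6^2 + 6 + 5; sub 7 for 6: 2·7^2 + 7 + 5; = 110; G_5 = 110−1 = 109
step 5: 109 = 2·7^2 + 7 + 4; sub 8 for 7: 2·8^2 + 8 + 4; = 140; G_6 = 140−1 = 139

30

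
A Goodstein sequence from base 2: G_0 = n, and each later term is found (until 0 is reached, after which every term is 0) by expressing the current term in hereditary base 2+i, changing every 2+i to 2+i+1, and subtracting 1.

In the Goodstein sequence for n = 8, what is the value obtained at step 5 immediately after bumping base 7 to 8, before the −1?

(0) 8|_2 = 2^(2 + 1) ↦ 3^(3 + 1)|_3 = 81 ⇒ 80
(1) 80|_3 = 2·3^3 + 2·3^2 + 2·3 + 2 ↦ 2·4^4 + 2·4^2 + 2·4 + 2|_4 = 554 ⇒ 553
(2) 553|_4 = 2·4^4 + 2·4^2 + 2·4 + 1 ↦ 2·5^5 + 2·5^2 + 2·5 + 1|_5 = 6311 ⇒ 6310
(3) 6310|_5 = 2·5^5 + 2·5^2 + 2·5 ↦ 2·6^6 + 2·6^2 + 2·6|_6 = 93396 ⇒ 93395
(4) 93395|_6 = 2·6^6 + 2·6^2 + 6 + 5 ↦ 2·7^7 + 2·7^2 + 7 + 5|_7 = 1647196 ⇒ 1647195
(5) 1647195|_7 = 2·7^7 + 2·7^2 + 7 + 4 ↦ 2·8^8 + 2·8^2 + 8 + 4|_8 = 33554572 ⇒ 33554571

33554572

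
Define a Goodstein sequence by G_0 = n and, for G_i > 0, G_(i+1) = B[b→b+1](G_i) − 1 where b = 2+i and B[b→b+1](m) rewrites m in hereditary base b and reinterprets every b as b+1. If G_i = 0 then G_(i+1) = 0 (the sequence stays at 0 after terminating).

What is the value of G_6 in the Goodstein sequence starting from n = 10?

84073323

G_0=10  [base 2] 2^(2 + 1) + 2  →[2↦3]→  3^(3 + 1) + 3 = 84  −1 ⇒ G_1=83
G_1=83  [base 3] 3^(3 + 1) + 2  →[3↦4]→  4^(4 + 1) + 2 = 1026  −1 ⇒ G_2=1025
G_2=1025  [base 4] 4^(4 + 1) + 1  →[4↦5]→  5^(5 + 1) + 1 = 15626  −1 ⇒ G_3=15625
G_3=15625  [base 5] 5^(5 + 1)  →[5↦6]→  6^(6 + 1) = 279936  −1 ⇒ G_4=279935
G_4=279935  [base 6] 5·6^6 + 5·6^5 + 5·6^4 + 5·6^3 + 5·6^2 + 5·6 + 5  →[6↦7]→  5·7^7 + 5·7^5 + 5·7^4 + 5·7^3 + 5·7^2 + 5·7 + 5 = 4215755  −1 ⇒ G_5=4215754
G_5=4215754  [base 7] 5·7^7 + 5·7^5 + 5·7^4 + 5·7^3 + 5·7^2 + 5·7 + 4  →[7↦8]→  5·8^8 + 5·8^5 + 5·8^4 + 5·8^3 + 5·8^2 + 5·8 + 4 = 84073324  −1 ⇒ G_6=84073323
G_6=84073323  [base 8] 5·8^8 + 5·8^5 + 5·8^4 + 5·8^3 + 5·8^2 + 5·8 + 3  →[8↦9]→  5·9^9 + 5·9^5 + 5·9^4 + 5·9^3 + 5·9^2 + 5·9 + 3 = 1937434593  −1 ⇒ G_7=1937434592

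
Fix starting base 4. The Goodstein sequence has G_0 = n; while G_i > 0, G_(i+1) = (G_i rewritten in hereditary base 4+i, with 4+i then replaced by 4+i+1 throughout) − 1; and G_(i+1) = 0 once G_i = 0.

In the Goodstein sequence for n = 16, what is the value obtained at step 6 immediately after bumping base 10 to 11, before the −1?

i=0: 16 = 4^2 (b=4); 4→5: 5^2 = 25; 25−1 = 24
i=1: 24 = 4·5 + 4 (b=5); 5→6: 4·6 + 4 = 28; 28−1 = 27
i=2: 27 = 4·6 + 3 (b=6); 6→7: 4·7 + 3 = 31; 31−1 = 30
i=3: 30 = 4·7 + 2 (b=7); 7→8: 4·8 + 2 = 34; 34−1 = 33
i=4: 33 = 4·8 + 1 (b=8); 8→9: 4·9 + 1 = 37; 37−1 = 36
i=5: 36 = 4·9 (b=9); 9→10: 4·10 = 40; 40−1 = 39
i=6: 39 = 3·10 + 9 (b=10); 10→11: 3·11 + 9 = 42; 42−1 = 41

42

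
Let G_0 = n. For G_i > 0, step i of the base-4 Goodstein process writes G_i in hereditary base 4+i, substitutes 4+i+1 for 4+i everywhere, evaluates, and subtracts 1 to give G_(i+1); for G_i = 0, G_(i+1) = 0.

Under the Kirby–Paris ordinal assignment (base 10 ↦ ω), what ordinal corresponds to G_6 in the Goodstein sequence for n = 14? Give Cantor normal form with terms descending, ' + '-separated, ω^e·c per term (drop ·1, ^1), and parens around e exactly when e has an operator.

G_0=14  [base 4] 3·4 + 2  →[4↦5]→  3·5 + 2 = 17  −1 ⇒ G_1=16
G_1=16  [base 5] 3·5 + 1  →[5↦6]→  3·6 + 1 = 19  −1 ⇒ G_2=18
G_2=18  [base 6] 3·6  →[6↦7]→  3·7 = 21  −1 ⇒ G_3=20
G_3=20  [base 7] 2·7 + 6  →[7↦8]→  2·8 + 6 = 22  −1 ⇒ G_4=21
G_4=21  [base 8] 2·8 + 5  →[8↦9]→  2·9 + 5 = 23  −1 ⇒ G_5=22
G_5=22  [base 9] 2·9 + 4  →[9↦10]→  2·10 + 4 = 24  −1 ⇒ G_6=23
G_6=23  [base 10] 2·10 + 3  →[10↦11]→  2·11 + 3 = 25  −1 ⇒ G_7=24

ω·2 + 3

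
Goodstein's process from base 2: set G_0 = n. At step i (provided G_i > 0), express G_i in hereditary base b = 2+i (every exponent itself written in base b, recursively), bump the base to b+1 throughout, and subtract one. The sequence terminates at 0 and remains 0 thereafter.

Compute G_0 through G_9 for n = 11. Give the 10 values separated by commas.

11, 84, 1027, 15627, 279937, 5764801, 134217727, 2749609302, 70077777775, 1997331745490

[0] 11 ≡ 2^(2 + 1) + 2 + 1 (base 2). Lift 3: 85. −1: 84.
[1] 84 ≡ 3^(3 + 1) + 3 (base 3). Lift 4: 1028. −1: 1027.
[2] 1027 ≡ 4^(4 + 1) + 3 (base 4). Lift 5: 15628. −1: 15627.
[3] 15627 ≡ 5^(5 + 1) + 2 (base 5). Lift 6: 279938. −1: 279937.
[4] 279937 ≡ 6^(6 + 1) + 1 (base 6). Lift 7: 5764802. −1: 5764801.
[5] 5764801 ≡ 7^(7 + 1) (base 7). Lift 8: 134217728. −1: 134217727.
[6] 134217727 ≡ 7·8^8 + 7·8^7 + 7·8^6 + 7·8^5 + 7·8^4 + 7·8^3 + 7·8^2 + 7·8 + 7 (base 8). Lift 9: 2749609303. −1: 2749609302.
[7] 2749609302 ≡ 7·9^9 + 7·9^7 + 7·9^6 + 7·9^5 + 7·9^4 + 7·9^3 + 7·9^2 + 7·9 + 6 (base 9). Lift 10: 70077777776. −1: 70077777775.
[8] 70077777775 ≡ 7·10^10 + 7·10^7 + 7·10^6 + 7·10^5 + 7·10^4 + 7·10^3 + 7·10^2 + 7·10 + 5 (base 10). Lift 11: 1997331745491. −1: 1997331745490.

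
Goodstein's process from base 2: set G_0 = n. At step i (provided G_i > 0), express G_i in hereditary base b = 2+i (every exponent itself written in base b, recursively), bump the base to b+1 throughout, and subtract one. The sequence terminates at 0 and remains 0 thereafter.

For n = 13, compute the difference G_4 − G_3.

base 2: 13 = 2^(2 + 1) + 2^2 + 1; at 3: 3^(3 + 1) + 3^3 + 1 = 109; next = 108
base 3: 108 = 3^(3 + 1) + 3^3; at 4: 4^(4 + 1) + 4^4 = 1280; next = 1279
base 4: 1279 = 4^(4 + 1) + 3·4^3 + 3·4^2 + 3·4 + 3; at 5: 5^(5 + 1) + 3·5^3 + 3·5^2 + 3·5 + 3 = 16093; next = 16092
base 5: 16092 = 5^(5 + 1) + 3·5^3 + 3·5^2 + 3·5 + 2; at 6: 6^(6 + 1) + 3·6^3 + 3·6^2 + 3·6 + 2 = 280712; next = 280711

264619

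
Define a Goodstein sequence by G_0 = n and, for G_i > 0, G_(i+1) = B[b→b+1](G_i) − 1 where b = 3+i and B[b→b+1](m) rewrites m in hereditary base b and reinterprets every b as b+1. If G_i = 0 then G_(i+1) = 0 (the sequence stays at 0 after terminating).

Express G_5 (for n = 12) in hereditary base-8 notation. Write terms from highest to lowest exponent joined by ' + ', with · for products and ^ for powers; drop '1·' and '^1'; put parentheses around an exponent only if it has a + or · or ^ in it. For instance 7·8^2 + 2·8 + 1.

7·8 + 7

step 0: 12 = 3^2 + 3; sub 4 for 3: 4^2 + 4; = 20; G_1 = 20−1 = 19
step 1: 19 = 4^2 + 3; sub 5 for 4: 5^2 + 3; = 28; G_2 = 28−1 = 27
step 2: 27 = 5^2 + 2; sub 6 for 5: 6^2 + 2; = 38; G_3 = 38−1 = 37
step 3: 37 = 6^2 + 1; sub 7 for 6: 7^2 + 1; = 50; G_4 = 50−1 = 49
step 4: 49 = 7^2; sub 8 for 7: 8^2; = 64; G_5 = 64−1 = 63
step 5: 63 = 7·8 + 7; sub 9 for 8: 7·9 + 7; = 70; G_6 = 70−1 = 69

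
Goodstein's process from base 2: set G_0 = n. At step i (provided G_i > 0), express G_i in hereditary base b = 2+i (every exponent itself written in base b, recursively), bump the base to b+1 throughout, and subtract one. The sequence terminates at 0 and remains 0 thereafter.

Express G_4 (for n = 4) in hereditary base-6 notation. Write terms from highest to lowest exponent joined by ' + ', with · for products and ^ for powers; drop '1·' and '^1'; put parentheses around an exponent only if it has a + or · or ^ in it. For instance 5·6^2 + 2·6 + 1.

step 0: 4 = 2^2; sub 3 for 2: 3^3; = 27; G_1 = 27−1 = 26
step 1: 26 = 2·3^2 + 2·3 + 2; sub 4 for 3: 2·4^2 + 2·4 + 2; = 42; G_2 = 42−1 = 41
step 2: 41 = 2·4^2 + 2·4 + 1; sub 5 for 4: 2·5^2 + 2·5 + 1; = 61; G_3 = 61−1 = 60
step 3: 60 = 2·5^2 + 2·5; sub 6 for 5: 2·6^2 + 2·6; = 84; G_4 = 84−1 = 83
step 4: 83 = 2·6^2 + 6 + 5; sub 7 for 6: 2·7^2 + 7 + 5; = 110; G_5 = 110−1 = 109

2·6^2 + 6 + 5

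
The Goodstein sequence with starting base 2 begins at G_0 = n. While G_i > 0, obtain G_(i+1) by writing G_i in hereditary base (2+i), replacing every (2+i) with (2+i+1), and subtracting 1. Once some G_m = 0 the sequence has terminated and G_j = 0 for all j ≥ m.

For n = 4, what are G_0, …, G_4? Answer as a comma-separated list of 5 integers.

G_0 = 4. HB_2(4) = 2^2. Bump = 27. G_1 = 26.
G_1 = 26. HB_3(26) = 2·3^2 + 2·3 + 2. Bump = 42. G_2 = 41.
G_2 = 41. HB_4(41) = 2·4^2 + 2·4 + 1. Bump = 61. G_3 = 60.
G_3 = 60. HB_5(60) = 2·5^2 + 2·5. Bump = 84. G_4 = 83.

4, 26, 41, 60, 83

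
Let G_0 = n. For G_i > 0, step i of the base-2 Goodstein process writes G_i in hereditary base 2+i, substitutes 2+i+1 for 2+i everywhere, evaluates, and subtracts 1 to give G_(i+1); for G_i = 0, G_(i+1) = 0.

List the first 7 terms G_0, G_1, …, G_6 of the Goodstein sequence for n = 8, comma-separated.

i=0: 8 = 2^(2 + 1) (b=2); 2→3: 3^(3 + 1) = 81; 81−1 = 80
i=1: 80 = 2·3^3 + 2·3^2 + 2·3 + 2 (b=3); 3→4: 2·4^4 + 2·4^2 + 2·4 + 2 = 554; 554−1 = 553
i=2: 553 = 2·4^4 + 2·4^2 + 2·4 + 1 (b=4); 4→5: 2·5^5 + 2·5^2 + 2·5 + 1 = 6311; 6311−1 = 6310
i=3: 6310 = 2·5^5 + 2·5^2 + 2·5 (b=5); 5→6: 2·6^6 + 2·6^2 + 2·6 = 93396; 93396−1 = 93395
i=4: 93395 = 2·6^6 + 2·6^2 + 6 + 5 (b=6); 6→7: 2·7^7 + 2·7^2 + 7 + 5 = 1647196; 1647196−1 = 1647195
i=5: 1647195 = 2·7^7 + 2·7^2 + 7 + 4 (b=7); 7→8: 2·8^8 + 2·8^2 + 8 + 4 = 33554572; 33554572−1 = 33554571

8, 80, 553, 6310, 93395, 1647195, 33554571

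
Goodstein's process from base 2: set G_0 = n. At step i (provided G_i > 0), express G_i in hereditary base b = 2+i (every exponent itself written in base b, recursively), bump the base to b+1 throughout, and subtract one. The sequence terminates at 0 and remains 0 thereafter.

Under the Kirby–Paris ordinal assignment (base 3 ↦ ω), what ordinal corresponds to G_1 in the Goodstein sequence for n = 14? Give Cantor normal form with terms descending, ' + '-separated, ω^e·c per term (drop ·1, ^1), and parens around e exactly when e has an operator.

step 0: 14 = 2^(2 + 1) + 2^2 + 2; sub 3 for 2: 3^(3 + 1) + 3^3 + 3; = 111; G_1 = 111−1 = 110
step 1: 110 = 3^(3 + 1) + 3^3 + 2; sub 4 for 3: 4^(4 + 1) + 4^4 + 2; = 1282; G_2 = 1282−1 = 1281

ω^(ω + 1) + ω^ω + 2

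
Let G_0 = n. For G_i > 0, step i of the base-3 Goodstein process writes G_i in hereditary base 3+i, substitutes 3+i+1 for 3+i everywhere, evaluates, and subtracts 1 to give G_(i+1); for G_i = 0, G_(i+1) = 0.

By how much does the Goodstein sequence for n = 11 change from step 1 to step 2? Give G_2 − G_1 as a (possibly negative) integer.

G_0 = 11. HB_3(11) = 3^2 + 2. Bump = 18. G_1 = 17.
G_1 = 17. HB_4(17) = 4^2 + 1. Bump = 26. G_2 = 25.

8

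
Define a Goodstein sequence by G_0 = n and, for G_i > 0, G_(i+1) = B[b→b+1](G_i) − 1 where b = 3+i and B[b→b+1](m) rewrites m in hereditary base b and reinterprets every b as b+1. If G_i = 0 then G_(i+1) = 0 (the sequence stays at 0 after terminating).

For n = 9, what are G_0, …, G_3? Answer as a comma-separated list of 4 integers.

9, 15, 17, 19

base 3: 9 = 3^2; at 4: 4^2 = 16; next = 15
base 4: 15 = 3·4 + 3; at 5: 3·5 + 3 = 18; next = 17
base 5: 17 = 3·5 + 2; at 6: 3·6 + 2 = 20; next = 19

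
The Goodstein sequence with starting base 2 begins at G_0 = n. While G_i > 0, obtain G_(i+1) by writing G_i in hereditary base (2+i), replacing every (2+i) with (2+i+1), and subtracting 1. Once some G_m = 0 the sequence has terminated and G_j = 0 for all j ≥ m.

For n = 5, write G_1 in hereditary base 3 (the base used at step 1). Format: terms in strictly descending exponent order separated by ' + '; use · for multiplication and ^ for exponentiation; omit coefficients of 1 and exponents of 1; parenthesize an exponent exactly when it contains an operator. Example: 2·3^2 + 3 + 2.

(0) 5|_2 = 2^2 + 1 ↦ 3^3 + 1|_3 = 28 ⇒ 27
(1) 27|_3 = 3^3 ↦ 4^4|_4 = 256 ⇒ 255

3^3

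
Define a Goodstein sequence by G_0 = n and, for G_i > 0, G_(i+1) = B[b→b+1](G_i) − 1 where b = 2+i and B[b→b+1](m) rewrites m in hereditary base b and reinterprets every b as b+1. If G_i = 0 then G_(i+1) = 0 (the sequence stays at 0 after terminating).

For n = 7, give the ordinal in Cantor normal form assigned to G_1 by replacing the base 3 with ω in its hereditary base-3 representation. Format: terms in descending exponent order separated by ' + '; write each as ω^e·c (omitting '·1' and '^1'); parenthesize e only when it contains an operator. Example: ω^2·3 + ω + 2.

(0) 7|_2 = 2^2 + 2 + 1 ↦ 3^3 + 3 + 1|_3 = 31 ⇒ 30
(1) 30|_3 = 3^3 + 3 ↦ 4^4 + 4|_4 = 260 ⇒ 259

ω^ω + ω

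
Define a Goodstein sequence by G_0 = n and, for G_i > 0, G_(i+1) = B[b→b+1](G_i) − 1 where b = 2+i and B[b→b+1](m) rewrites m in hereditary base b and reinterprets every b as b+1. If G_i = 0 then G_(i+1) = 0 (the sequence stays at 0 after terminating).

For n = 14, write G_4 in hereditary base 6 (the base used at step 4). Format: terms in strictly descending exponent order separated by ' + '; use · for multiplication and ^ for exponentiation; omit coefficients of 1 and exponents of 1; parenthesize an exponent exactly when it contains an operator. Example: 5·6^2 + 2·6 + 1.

6^(6 + 1) + 5·6^5 + 5·6^4 + 5·6^3 + 5·6^2 + 5·6 + 5

step 0: 14 = 2^(2 + 1) + 2^2 + 2; sub 3 for 2: 3^(3 + 1) + 3^3 + 3; = 111; G_1 = 111−1 = 110
step 1: 110 = 3^(3 + 1) + 3^3 + 2; sub 4 for 3: 4^(4 + 1) + 4^4 + 2; = 1282; G_2 = 1282−1 = 1281
step 2: 1281 = 4^(4 + 1) + 4^4 + 1; sub 5 for 4: 5^(5 + 1) + 5^5 + 1; = 18751; G_3 = 18751−1 = 18750
step 3: 18750 = 5^(5 + 1) + 5^5; sub 6 for 5: 6^(6 + 1) + 6^6; = 326592; G_4 = 326592−1 = 326591
step 4: 326591 = 6^(6 + 1) + 5·6^5 + 5·6^4 + 5·6^3 + 5·6^2 + 5·6 + 5; sub 7 for 6: 7^(7 + 1) + 5·7^5 + 5·7^4 + 5·7^3 + 5·7^2 + 5·7 + 5; = 5862841; G_5 = 5862841−1 = 5862840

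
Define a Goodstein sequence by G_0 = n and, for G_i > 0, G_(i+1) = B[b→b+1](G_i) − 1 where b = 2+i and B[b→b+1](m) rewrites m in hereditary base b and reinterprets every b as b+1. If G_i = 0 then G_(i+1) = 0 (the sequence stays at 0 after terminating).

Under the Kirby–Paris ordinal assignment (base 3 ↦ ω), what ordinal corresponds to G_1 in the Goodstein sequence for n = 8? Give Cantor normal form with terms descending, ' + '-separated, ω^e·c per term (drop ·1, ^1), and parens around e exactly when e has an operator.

ω^ω·2 + ω^2·2 + ω·2 + 2

8 —HB2→ 2^(2 + 1) —bump→ 3^(3 + 1) = 81 —(−1)→ 80
80 —HB3→ 2·3^3 + 2·3^2 + 2·3 + 2 —bump→ 2·4^4 + 2·4^2 + 2·4 + 2 = 554 —(−1)→ 553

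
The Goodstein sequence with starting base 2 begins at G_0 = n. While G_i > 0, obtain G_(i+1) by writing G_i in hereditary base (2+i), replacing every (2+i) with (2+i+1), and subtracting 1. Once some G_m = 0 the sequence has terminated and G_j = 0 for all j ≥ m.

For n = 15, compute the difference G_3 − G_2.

17469

[0] 15 ≡ 2^(2 + 1) + 2^2 + 2 + 1 (base 2). Lift 3: 112. −1: 111.
[1] 111 ≡ 3^(3 + 1) + 3^3 + 3 (base 3). Lift 4: 1284. −1: 1283.
[2] 1283 ≡ 4^(4 + 1) + 4^4 + 3 (base 4). Lift 5: 18753. −1: 18752.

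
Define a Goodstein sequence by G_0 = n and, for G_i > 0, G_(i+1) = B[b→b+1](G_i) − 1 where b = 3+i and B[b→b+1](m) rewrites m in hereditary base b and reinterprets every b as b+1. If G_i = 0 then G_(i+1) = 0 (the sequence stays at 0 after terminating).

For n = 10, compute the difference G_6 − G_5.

3

base 3: 10 = 3^2 + 1; at 4: 4^2 + 1 = 17; next = 16
base 4: 16 = 4^2; at 5: 5^2 = 25; next = 24
base 5: 24 = 4·5 + 4; at 6: 4·6 + 4 = 28; next = 27
base 6: 27 = 4·6 + 3; at 7: 4·7 + 3 = 31; next = 30
base 7: 30 = 4·7 + 2; at 8: 4·8 + 2 = 34; next = 33
base 8: 33 = 4·8 + 1; at 9: 4·9 + 1 = 37; next = 36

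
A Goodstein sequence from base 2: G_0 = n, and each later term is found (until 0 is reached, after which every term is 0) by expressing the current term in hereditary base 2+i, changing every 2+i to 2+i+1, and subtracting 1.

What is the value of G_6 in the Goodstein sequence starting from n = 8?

33554571

G_0=8  [base 2] 2^(2 + 1)  →[2↦3]→  3^(3 + 1) = 81  −1 ⇒ G_1=80
G_1=80  [base 3] 2·3^3 + 2·3^2 + 2·3 + 2  →[3↦4]→  2·4^4 + 2·4^2 + 2·4 + 2 = 554  −1 ⇒ G_2=553
G_2=553  [base 4] 2·4^4 + 2·4^2 + 2·4 + 1  →[4↦5]→  2·5^5 + 2·5^2 + 2·5 + 1 = 6311  −1 ⇒ G_3=6310
G_3=6310  [base 5] 2·5^5 + 2·5^2 + 2·5  →[5↦6]→  2·6^6 + 2·6^2 + 2·6 = 93396  −1 ⇒ G_4=93395
G_4=93395  [base 6] 2·6^6 + 2·6^2 + 6 + 5  →[6↦7]→  2·7^7 + 2·7^2 + 7 + 5 = 1647196  −1 ⇒ G_5=1647195
G_5=1647195  [base 7] 2·7^7 + 2·7^2 + 7 + 4  →[7↦8]→  2·8^8 + 2·8^2 + 8 + 4 = 33554572  −1 ⇒ G_6=33554571
G_6=33554571  [base 8] 2·8^8 + 2·8^2 + 8 + 3  →[8↦9]→  2·9^9 + 2·9^2 + 9 + 3 = 774841152  −1 ⇒ G_7=774841151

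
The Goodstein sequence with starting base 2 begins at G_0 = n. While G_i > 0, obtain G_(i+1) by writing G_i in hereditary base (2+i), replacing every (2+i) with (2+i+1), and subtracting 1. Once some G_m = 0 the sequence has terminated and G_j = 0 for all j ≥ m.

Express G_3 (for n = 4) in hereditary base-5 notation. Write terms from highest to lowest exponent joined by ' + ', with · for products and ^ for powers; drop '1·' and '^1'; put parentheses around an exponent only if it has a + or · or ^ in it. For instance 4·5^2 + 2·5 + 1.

2·5^2 + 2·5

G_0 = 4. HB_2(4) = 2^2. Bump = 27. G_1 = 26.
G_1 = 26. HB_3(26) = 2·3^2 + 2·3 + 2. Bump = 42. G_2 = 41.
G_2 = 41. HB_4(41) = 2·4^2 + 2·4 + 1. Bump = 61. G_3 = 60.
G_3 = 60. HB_5(60) = 2·5^2 + 2·5. Bump = 84. G_4 = 83.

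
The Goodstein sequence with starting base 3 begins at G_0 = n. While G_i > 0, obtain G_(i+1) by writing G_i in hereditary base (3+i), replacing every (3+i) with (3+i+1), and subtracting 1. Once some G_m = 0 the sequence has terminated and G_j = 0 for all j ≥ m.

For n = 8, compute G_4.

base 3: 8 = 2·3 + 2; at 4: 2·4 + 2 = 10; next = 9
base 4: 9 = 2·4 + 1; at 5: 2·5 + 1 = 11; next = 10
base 5: 10 = 2·5; at 6: 2·6 = 12; next = 11
base 6: 11 = 6 + 5; at 7: 7 + 5 = 12; next = 11
base 7: 11 = 7 + 4; at 8: 8 + 4 = 12; next = 11

11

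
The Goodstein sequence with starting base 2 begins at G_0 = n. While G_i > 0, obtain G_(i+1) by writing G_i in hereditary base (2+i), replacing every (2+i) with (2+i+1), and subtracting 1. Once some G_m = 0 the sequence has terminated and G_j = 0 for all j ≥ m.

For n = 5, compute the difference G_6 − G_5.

554

[0] 5 ≡ 2^2 + 1 (base 2). Lift 3: 28. −1: 27.
[1] 27 ≡ 3^3 (base 3). Lift 4: 256. −1: 255.
[2] 255 ≡ 3·4^3 + 3·4^2 + 3·4 + 3 (base 4). Lift 5: 468. −1: 467.
[3] 467 ≡ 3·5^3 + 3·5^2 + 3·5 + 2 (base 5). Lift 6: 776. −1: 775.
[4] 775 ≡ 3·6^3 + 3·6^2 + 3·6 + 1 (base 6). Lift 7: 1198. −1: 1197.
[5] 1197 ≡ 3·7^3 + 3·7^2 + 3·7 (base 7). Lift 8: 1752. −1: 1751.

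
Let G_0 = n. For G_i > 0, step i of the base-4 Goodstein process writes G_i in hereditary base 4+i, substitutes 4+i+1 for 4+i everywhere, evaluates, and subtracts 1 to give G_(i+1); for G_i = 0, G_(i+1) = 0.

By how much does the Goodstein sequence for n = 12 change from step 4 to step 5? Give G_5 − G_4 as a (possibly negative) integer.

[0] 12 ≡ 3·4 (base 4). Lift 5: 15. −1: 14.
[1] 14 ≡ 2·5 + 4 (base 5). Lift 6: 16. −1: 15.
[2] 15 ≡ 2·6 + 3 (base 6). Lift 7: 17. −1: 16.
[3] 16 ≡ 2·7 + 2 (base 7). Lift 8: 18. −1: 17.
[4] 17 ≡ 2·8 + 1 (base 8). Lift 9: 19. −1: 18.

1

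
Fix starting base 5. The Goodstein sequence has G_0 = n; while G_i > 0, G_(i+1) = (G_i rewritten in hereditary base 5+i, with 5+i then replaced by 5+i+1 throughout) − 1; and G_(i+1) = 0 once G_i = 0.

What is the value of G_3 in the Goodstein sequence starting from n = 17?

23

G_0 = 17. HB_5(17) = 3·5 + 2. Bump = 20. G_1 = 19.
G_1 = 19. HB_6(19) = 3·6 + 1. Bump = 22. G_2 = 21.
G_2 = 21. HB_7(21) = 3·7. Bump = 24. G_3 = 23.
G_3 = 23. HB_8(23) = 2·8 + 7. Bump = 25. G_4 = 24.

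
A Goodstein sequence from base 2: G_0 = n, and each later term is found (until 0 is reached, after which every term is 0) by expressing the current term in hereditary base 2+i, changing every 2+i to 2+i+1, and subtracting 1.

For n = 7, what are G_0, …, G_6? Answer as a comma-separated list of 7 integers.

7, 30, 259, 3127, 46657, 823543, 16777215

7 —HB2→ 2^2 + 2 + 1 —bump→ 3^3 + 3 + 1 = 31 —(−1)→ 30
30 —HB3→ 3^3 + 3 —bump→ 4^4 + 4 = 260 —(−1)→ 259
259 —HB4→ 4^4 + 3 —bump→ 5^5 + 3 = 3128 —(−1)→ 3127
3127 —HB5→ 5^5 + 2 —bump→ 6^6 + 2 = 46658 —(−1)→ 46657
46657 —HB6→ 6^6 + 1 —bump→ 7^7 + 1 = 823544 —(−1)→ 823543
823543 —HB7→ 7^7 —bump→ 8^8 = 16777216 —(−1)→ 16777215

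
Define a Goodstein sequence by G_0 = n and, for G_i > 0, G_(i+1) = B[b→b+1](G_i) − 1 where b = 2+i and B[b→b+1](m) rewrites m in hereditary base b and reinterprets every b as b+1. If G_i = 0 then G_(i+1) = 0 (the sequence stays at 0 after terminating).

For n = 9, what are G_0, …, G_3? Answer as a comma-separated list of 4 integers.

(0) 9|_2 = 2^(2 + 1) + 1 ↦ 3^(3 + 1) + 1|_3 = 82 ⇒ 81
(1) 81|_3 = 3^(3 + 1) ↦ 4^(4 + 1)|_4 = 1024 ⇒ 1023
(2) 1023|_4 = 3·4^4 + 3·4^3 + 3·4^2 + 3·4 + 3 ↦ 3·5^5 + 3·5^3 + 3·5^2 + 3·5 + 3|_5 = 9843 ⇒ 9842

9, 81, 1023, 9842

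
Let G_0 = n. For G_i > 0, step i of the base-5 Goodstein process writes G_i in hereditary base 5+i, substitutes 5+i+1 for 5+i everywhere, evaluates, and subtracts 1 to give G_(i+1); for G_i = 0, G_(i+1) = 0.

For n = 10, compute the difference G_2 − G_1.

0

(0) 10|_5 = 2·5 ↦ 2·6|_6 = 12 ⇒ 11
(1) 11|_6 = 6 + 5 ↦ 7 + 5|_7 = 12 ⇒ 11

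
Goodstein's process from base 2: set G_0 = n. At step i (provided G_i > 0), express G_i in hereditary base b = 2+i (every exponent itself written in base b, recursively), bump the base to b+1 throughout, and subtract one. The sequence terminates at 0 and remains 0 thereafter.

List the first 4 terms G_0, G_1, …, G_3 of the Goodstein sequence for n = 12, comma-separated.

G_0=12  [base 2] 2^(2 + 1) + 2^2  →[2↦3]→  3^(3 + 1) + 3^3 = 108  −1 ⇒ G_1=107
G_1=107  [base 3] 3^(3 + 1) + 2·3^2 + 2·3 + 2  →[3↦4]→  4^(4 + 1) + 2·4^2 + 2·4 + 2 = 1066  −1 ⇒ G_2=1065
G_2=1065  [base 4] 4^(4 + 1) + 2·4^2 + 2·4 + 1  →[4↦5]→  5^(5 + 1) + 2·5^2 + 2·5 + 1 = 15686  −1 ⇒ G_3=15685

12, 107, 1065, 15685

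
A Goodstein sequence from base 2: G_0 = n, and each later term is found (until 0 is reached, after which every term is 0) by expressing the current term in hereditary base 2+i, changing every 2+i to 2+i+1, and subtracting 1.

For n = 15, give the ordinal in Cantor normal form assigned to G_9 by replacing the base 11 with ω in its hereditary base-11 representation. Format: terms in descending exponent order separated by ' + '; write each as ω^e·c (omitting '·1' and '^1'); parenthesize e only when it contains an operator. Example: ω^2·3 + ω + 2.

ω^(ω + 1) + ω^7·7 + ω^6·7 + ω^5·7 + ω^4·7 + ω^3·7 + ω^2·7 + ω·7 + 4

15 —HB2→ 2^(2 + 1) + 2^2 + 2 + 1 —bump→ 3^(3 + 1) + 3^3 + 3 + 1 = 112 —(−1)→ 111
111 —HB3→ 3^(3 + 1) + 3^3 + 3 —bump→ 4^(4 + 1) + 4^4 + 4 = 1284 —(−1)→ 1283
1283 —HB4→ 4^(4 + 1) + 4^4 + 3 —bump→ 5^(5 + 1) + 5^5 + 3 = 18753 —(−1)→ 18752
18752 —HB5→ 5^(5 + 1) + 5^5 + 2 —bump→ 6^(6 + 1) + 6^6 + 2 = 326594 —(−1)→ 326593
326593 —HB6→ 6^(6 + 1) + 6^6 + 1 —bump→ 7^(7 + 1) + 7^7 + 1 = 6588345 —(−1)→ 6588344
6588344 —HB7→ 7^(7 + 1) + 7^7 —bump→ 8^(8 + 1) + 8^8 = 150994944 —(−1)→ 150994943
150994943 —HB8→ 8^(8 + 1) + 7·8^7 + 7·8^6 + 7·8^5 + 7·8^4 + 7·8^3 + 7·8^2 + 7·8 + 7 —bump→ 9^(9 + 1) + 7·9^7 + 7·9^6 + 7·9^5 + 7·9^4 + 7·9^3 + 7·9^2 + 7·9 + 7 = 3524450281 —(−1)→ 3524450280
3524450280 —HB9→ 9^(9 + 1) + 7·9^7 + 7·9^6 + 7·9^5 + 7·9^4 + 7·9^3 + 7·9^2 + 7·9 + 6 —bump→ 10^(10 + 1) + 7·10^7 + 7·10^6 + 7·10^5 + 7·10^4 + 7·10^3 + 7·10^2 + 7·10 + 6 = 100077777776 —(−1)→ 100077777775
100077777775 —HB10→ 10^(10 + 1) + 7·10^7 + 7·10^6 + 7·10^5 + 7·10^4 + 7·10^3 + 7·10^2 + 7·10 + 5 —bump→ 11^(11 + 1) + 7·11^7 + 7·11^6 + 7·11^5 + 7·11^4 + 7·11^3 + 7·11^2 + 7·11 + 5 = 3138578427935 —(−1)→ 3138578427934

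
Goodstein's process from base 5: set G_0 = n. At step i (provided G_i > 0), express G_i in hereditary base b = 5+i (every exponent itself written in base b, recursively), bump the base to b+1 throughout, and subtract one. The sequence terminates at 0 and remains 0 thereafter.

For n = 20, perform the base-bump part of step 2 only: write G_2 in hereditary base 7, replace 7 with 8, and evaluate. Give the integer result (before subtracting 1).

base 5: 20 = 4·5; at 6: 4·6 = 24; next = 23
base 6: 23 = 3·6 + 5; at 7: 3·7 + 5 = 26; next = 25

28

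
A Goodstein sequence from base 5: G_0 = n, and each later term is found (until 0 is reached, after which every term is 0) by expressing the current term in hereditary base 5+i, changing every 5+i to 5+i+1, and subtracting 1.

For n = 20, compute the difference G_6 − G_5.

2

step 0: 20 = 4·5; sub 6 for 5: 4·6; = 24; G_1 = 24−1 = 23
step 1: 23 = 3·6 + 5; sub 7 for 6: 3·7 + 5; = 26; G_2 = 26−1 = 25
step 2: 25 = 3·7 + 4; sub 8 for 7: 3·8 + 4; = 28; G_3 = 28−1 = 27
step 3: 27 = 3·8 + 3; sub 9 for 8: 3·9 + 3; = 30; G_4 = 30−1 = 29
step 4: 29 = 3·9 + 2; sub 10 for 9: 3·10 + 2; = 32; G_5 = 32−1 = 31
step 5: 31 = 3·10 + 1; sub 11 for 10: 3·11 + 1; = 34; G_6 = 34−1 = 33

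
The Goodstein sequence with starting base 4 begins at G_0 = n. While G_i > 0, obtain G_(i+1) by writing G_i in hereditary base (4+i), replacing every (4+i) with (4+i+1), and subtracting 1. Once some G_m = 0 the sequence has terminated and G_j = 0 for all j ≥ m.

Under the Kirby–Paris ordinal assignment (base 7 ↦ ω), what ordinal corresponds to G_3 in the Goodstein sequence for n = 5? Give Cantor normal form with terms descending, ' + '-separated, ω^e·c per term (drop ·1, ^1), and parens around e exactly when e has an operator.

4

step 0: 5 = 4 + 1; sub 5 for 4: 5 + 1; = 6; G_1 = 6−1 = 5
step 1: 5 = 5; sub 6 for 5: 6; = 6; G_2 = 6−1 = 5
step 2: 5 = 5; sub 7 for 6: 5; = 5; G_3 = 5−1 = 4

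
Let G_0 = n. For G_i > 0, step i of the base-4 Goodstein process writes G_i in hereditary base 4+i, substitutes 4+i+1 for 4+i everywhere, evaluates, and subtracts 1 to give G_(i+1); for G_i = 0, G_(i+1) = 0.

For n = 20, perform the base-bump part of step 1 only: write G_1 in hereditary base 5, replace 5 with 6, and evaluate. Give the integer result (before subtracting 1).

base 4: 20 = 4^2 + 4; at 5: 5^2 + 5 = 30; next = 29
base 5: 29 = 5^2 + 4; at 6: 6^2 + 4 = 40; next = 39

40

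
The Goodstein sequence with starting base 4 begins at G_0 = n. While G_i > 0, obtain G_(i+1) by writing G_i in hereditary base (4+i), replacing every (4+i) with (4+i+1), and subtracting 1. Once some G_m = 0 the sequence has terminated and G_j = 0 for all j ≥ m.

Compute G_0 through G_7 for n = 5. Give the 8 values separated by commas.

[0] 5 ≡ 4 + 1 (base 4). Lift 5: 6. −1: 5.
[1] 5 ≡ 5 (base 5). Lift 6: 6. −1: 5.
[2] 5 ≡ 5 (base 6). Lift 7: 5. −1: 4.
[3] 4 ≡ 4 (base 7). Lift 8: 4. −1: 3.
[4] 3 ≡ 3 (base 8). Lift 9: 3. −1: 2.
[5] 2 ≡ 2 (base 9). Lift 10: 2. −1: 1.
[6] 1 ≡ 1 (base 10). Lift 11: 1. −1: 0.

5, 5, 5, 4, 3, 2, 1, 0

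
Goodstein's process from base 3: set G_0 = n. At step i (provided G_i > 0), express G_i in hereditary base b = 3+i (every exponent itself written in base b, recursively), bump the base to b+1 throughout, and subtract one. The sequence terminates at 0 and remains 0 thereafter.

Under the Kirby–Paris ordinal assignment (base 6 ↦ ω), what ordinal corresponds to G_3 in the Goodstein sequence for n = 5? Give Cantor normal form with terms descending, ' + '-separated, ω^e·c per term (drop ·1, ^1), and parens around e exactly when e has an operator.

5

[0] 5 ≡ 3 + 2 (base 3). Lift 4: 6. −1: 5.
[1] 5 ≡ 4 + 1 (base 4). Lift 5: 6. −1: 5.
[2] 5 ≡ 5 (base 5). Lift 6: 6. −1: 5.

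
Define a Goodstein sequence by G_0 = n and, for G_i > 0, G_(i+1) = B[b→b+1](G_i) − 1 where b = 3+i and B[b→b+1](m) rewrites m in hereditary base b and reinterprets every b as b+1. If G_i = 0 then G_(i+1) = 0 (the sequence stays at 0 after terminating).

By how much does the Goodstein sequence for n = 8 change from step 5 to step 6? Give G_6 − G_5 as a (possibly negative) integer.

base 3: 8 = 2·3 + 2; at 4: 2·4 + 2 = 10; next = 9
base 4: 9 = 2·4 + 1; at 5: 2·5 + 1 = 11; next = 10
base 5: 10 = 2·5; at 6: 2·6 = 12; next = 11
base 6: 11 = 6 + 5; at 7: 7 + 5 = 12; next = 11
base 7: 11 = 7 + 4; at 8: 8 + 4 = 12; next = 11
base 8: 11 = 8 + 3; at 9: 9 + 3 = 12; next = 11

0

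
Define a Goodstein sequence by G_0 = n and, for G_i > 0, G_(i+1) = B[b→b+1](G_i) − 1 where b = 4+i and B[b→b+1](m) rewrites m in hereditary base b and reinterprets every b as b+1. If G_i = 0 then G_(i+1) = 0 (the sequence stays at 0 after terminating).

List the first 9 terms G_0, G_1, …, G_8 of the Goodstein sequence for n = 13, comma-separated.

13, 15, 17, 18, 19, 20, 21, 22, 23

step 0: 13 = 3·4 + 1; sub 5 for 4: 3·5 + 1; = 16; G_1 = 16−1 = 15
step 1: 15 = 3·5; sub 6 for 5: 3·6; = 18; G_2 = 18−1 = 17
step 2: 17 = 2·6 + 5; sub 7 for 6: 2·7 + 5; = 19; G_3 = 19−1 = 18
step 3: 18 = 2·7 + 4; sub 8 for 7: 2·8 + 4; = 20; G_4 = 20−1 = 19
step 4: 19 = 2·8 + 3; sub 9 for 8: 2·9 + 3; = 21; G_5 = 21−1 = 20
step 5: 20 = 2·9 + 2; sub 10 for 9: 2·10 + 2; = 22; G_6 = 22−1 = 21
step 6: 21 = 2·10 + 1; sub 11 for 10: 2·11 + 1; = 23; G_7 = 23−1 = 22
step 7: 22 = 2·11; sub 12 for 11: 2·12; = 24; G_8 = 24−1 = 23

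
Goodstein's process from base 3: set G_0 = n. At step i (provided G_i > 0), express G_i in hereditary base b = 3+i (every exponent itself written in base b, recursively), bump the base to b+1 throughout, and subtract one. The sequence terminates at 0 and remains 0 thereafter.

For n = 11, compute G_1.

G_0 = 11. HB_3(11) = 3^2 + 2. Bump = 18. G_1 = 17.
G_1 = 17. HB_4(17) = 4^2 + 1. Bump = 26. G_2 = 25.

17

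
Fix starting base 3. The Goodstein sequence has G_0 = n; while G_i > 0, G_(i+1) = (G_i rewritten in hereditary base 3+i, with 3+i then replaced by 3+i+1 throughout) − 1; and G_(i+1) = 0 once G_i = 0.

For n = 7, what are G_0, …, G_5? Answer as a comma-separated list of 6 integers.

7, 8, 9, 9, 9, 9

step 0: 7 = 2·3 + 1; sub 4 for 3: 2·4 + 1; = 9; G_1 = 9−1 = 8
step 1: 8 = 2·4; sub 5 for 4: 2·5; = 10; G_2 = 10−1 = 9
step 2: 9 = 5 + 4; sub 6 for 5: 6 + 4; = 10; G_3 = 10−1 = 9
step 3: 9 = 6 + 3; sub 7 for 6: 7 + 3; = 10; G_4 = 10−1 = 9
step 4: 9 = 7 + 2; sub 8 for 7: 8 + 2; = 10; G_5 = 10−1 = 9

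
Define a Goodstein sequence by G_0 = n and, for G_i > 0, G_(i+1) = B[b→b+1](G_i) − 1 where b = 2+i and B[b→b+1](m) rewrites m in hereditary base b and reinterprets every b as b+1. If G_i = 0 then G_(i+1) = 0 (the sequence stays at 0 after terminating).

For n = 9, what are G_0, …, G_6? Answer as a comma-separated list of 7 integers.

step 0: 9 = 2^(2 + 1) + 1; sub 3 for 2: 3^(3 + 1) + 1; = 82; G_1 = 82−1 = 81
step 1: 81 = 3^(3 + 1); sub 4 for 3: 4^(4 + 1); = 1024; G_2 = 1024−1 = 1023
step 2: 1023 = 3·4^4 + 3·4^3 + 3·4^2 + 3·4 + 3; sub 5 for 4: 3·5^5 + 3·5^3 + 3·5^2 + 3·5 + 3; = 9843; G_3 = 9843−1 = 9842
step 3: 9842 = 3·5^5 + 3·5^3 + 3·5^2 + 3·5 + 2; sub 6 for 5: 3·6^6 + 3·6^3 + 3·6^2 + 3·6 + 2; = 140744; G_4 = 140744−1 = 140743
step 4: 140743 = 3·6^6 + 3·6^3 + 3·6^2 + 3·6 + 1; sub 7 for 6: 3·7^7 + 3·7^3 + 3·7^2 + 3·7 + 1; = 2471827; G_5 = 2471827−1 = 2471826
step 5: 2471826 = 3·7^7 + 3·7^3 + 3·7^2 + 3·7; sub 8 for 7: 3·8^8 + 3·8^3 + 3·8^2 + 3·8; = 50333400; G_6 = 50333400−1 = 50333399

9, 81, 1023, 9842, 140743, 2471826, 50333399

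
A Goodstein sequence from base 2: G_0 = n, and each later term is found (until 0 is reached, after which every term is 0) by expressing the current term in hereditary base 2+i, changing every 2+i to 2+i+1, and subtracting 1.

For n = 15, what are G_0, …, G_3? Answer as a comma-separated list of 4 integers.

15, 111, 1283, 18752

step 0: 15 = 2^(2 + 1) + 2^2 + 2 + 1; sub 3 for 2: 3^(3 + 1) + 3^3 + 3 + 1; = 112; G_1 = 112−1 = 111
step 1: 111 = 3^(3 + 1) + 3^3 + 3; sub 4 for 3: 4^(4 + 1) + 4^4 + 4; = 1284; G_2 = 1284−1 = 1283
step 2: 1283 = 4^(4 + 1) + 4^4 + 3; sub 5 for 4: 5^(5 + 1) + 5^5 + 3; = 18753; G_3 = 18753−1 = 18752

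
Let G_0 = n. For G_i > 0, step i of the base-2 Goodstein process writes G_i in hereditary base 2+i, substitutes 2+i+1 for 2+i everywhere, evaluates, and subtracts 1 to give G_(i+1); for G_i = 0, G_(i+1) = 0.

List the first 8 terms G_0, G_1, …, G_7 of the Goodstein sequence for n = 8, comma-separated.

8, 80, 553, 6310, 93395, 1647195, 33554571, 774841151

i=0: 8 = 2^(2 + 1) (b=2); 2→3: 3^(3 + 1) = 81; 81−1 = 80
i=1: 80 = 2·3^3 + 2·3^2 + 2·3 + 2 (b=3); 3→4: 2·4^4 + 2·4^2 + 2·4 + 2 = 554; 554−1 = 553
i=2: 553 = 2·4^4 + 2·4^2 + 2·4 + 1 (b=4); 4→5: 2·5^5 + 2·5^2 + 2·5 + 1 = 6311; 6311−1 = 6310
i=3: 6310 = 2·5^5 + 2·5^2 + 2·5 (b=5); 5→6: 2·6^6 + 2·6^2 + 2·6 = 93396; 93396−1 = 93395
i=4: 93395 = 2·6^6 + 2·6^2 + 6 + 5 (b=6); 6→7: 2·7^7 + 2·7^2 + 7 + 5 = 1647196; 1647196−1 = 1647195
i=5: 1647195 = 2·7^7 + 2·7^2 + 7 + 4 (b=7); 7→8: 2·8^8 + 2·8^2 + 8 + 4 = 33554572; 33554572−1 = 33554571
i=6: 33554571 = 2·8^8 + 2·8^2 + 8 + 3 (b=8); 8→9: 2·9^9 + 2·9^2 + 9 + 3 = 774841152; 774841152−1 = 774841151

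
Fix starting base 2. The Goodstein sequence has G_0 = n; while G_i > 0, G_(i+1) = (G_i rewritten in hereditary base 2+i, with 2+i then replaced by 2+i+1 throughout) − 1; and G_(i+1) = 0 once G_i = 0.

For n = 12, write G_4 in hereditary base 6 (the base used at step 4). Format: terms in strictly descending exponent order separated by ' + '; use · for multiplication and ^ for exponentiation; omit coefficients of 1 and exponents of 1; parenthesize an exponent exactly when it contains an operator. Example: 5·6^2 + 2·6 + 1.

step 0: 12 = 2^(2 + 1) + 2^2; sub 3 for 2: 3^(3 + 1) + 3^3; = 108; G_1 = 108−1 = 107
step 1: 107 = 3^(3 + 1) + 2·3^2 + 2·3 + 2; sub 4 for 3: 4^(4 + 1) + 2·4^2 + 2·4 + 2; = 1066; G_2 = 1066−1 = 1065
step 2: 1065 = 4^(4 + 1) + 2·4^2 + 2·4 + 1; sub 5 for 4: 5^(5 + 1) + 2·5^2 + 2·5 + 1; = 15686; G_3 = 15686−1 = 15685
step 3: 15685 = 5^(5 + 1) + 2·5^2 + 2·5; sub 6 for 5: 6^(6 + 1) + 2·6^2 + 2·6; = 280020; G_4 = 280020−1 = 280019
step 4: 280019 = 6^(6 + 1) + 2·6^2 + 6 + 5; sub 7 for 6: 7^(7 + 1) + 2·7^2 + 7 + 5; = 5764911; G_5 = 5764911−1 = 5764910

6^(6 + 1) + 2·6^2 + 6 + 5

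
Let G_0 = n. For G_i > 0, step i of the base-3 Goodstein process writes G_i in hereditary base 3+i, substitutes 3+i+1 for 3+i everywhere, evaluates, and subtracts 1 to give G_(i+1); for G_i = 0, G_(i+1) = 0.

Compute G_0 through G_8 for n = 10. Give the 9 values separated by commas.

10, 16, 24, 27, 30, 33, 36, 39, 41

base 3: 10 = 3^2 + 1; at 4: 4^2 + 1 = 17; next = 16
base 4: 16 = 4^2; at 5: 5^2 = 25; next = 24
base 5: 24 = 4·5 + 4; at 6: 4·6 + 4 = 28; next = 27
base 6: 27 = 4·6 + 3; at 7: 4·7 + 3 = 31; next = 30
base 7: 30 = 4·7 + 2; at 8: 4·8 + 2 = 34; next = 33
base 8: 33 = 4·8 + 1; at 9: 4·9 + 1 = 37; next = 36
base 9: 36 = 4·9; at 10: 4·10 = 40; next = 39
base 10: 39 = 3·10 + 9; at 11: 3·11 + 9 = 42; next = 41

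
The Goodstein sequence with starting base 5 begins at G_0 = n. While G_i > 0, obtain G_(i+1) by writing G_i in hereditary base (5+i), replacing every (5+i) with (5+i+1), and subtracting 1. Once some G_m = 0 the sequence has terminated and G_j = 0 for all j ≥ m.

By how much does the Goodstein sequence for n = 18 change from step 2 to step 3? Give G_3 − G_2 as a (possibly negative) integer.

2

i=0: 18 = 3·5 + 3 (b=5); 5→6: 3·6 + 3 = 21; 21−1 = 20
i=1: 20 = 3·6 + 2 (b=6); 6→7: 3·7 + 2 = 23; 23−1 = 22
i=2: 22 = 3·7 + 1 (b=7); 7→8: 3·8 + 1 = 25; 25−1 = 24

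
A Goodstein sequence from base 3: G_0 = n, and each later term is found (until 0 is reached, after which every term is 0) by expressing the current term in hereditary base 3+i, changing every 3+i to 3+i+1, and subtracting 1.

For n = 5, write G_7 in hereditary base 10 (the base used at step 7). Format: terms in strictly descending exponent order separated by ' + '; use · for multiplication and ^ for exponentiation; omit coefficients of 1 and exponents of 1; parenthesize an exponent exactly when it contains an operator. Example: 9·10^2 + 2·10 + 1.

G_0=5  [base 3] 3 + 2  →[3↦4]→  4 + 2 = 6  −1 ⇒ G_1=5
G_1=5  [base 4] 4 + 1  →[4↦5]→  5 + 1 = 6  −1 ⇒ G_2=5
G_2=5  [base 5] 5  →[5↦6]→  6 = 6  −1 ⇒ G_3=5
G_3=5  [base 6] 5  →[6↦7]→  5 = 5  −1 ⇒ G_4=4
G_4=4  [base 7] 4  →[7↦8]→  4 = 4  −1 ⇒ G_5=3
G_5=3  [base 8] 3  →[8↦9]→  3 = 3  −1 ⇒ G_6=2
G_6=2  [base 9] 2  →[9↦10]→  2 = 2  −1 ⇒ G_7=1
G_7=1  [base 10] 1  →[10↦11]→  1 = 1  −1 ⇒ G_8=0

1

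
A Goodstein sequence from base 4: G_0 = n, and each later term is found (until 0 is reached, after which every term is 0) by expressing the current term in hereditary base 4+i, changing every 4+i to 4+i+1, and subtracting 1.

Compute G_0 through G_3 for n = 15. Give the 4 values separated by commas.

15, 17, 19, 21

step 0: 15 = 3·4 + 3; sub 5 for 4: 3·5 + 3; = 18; G_1 = 18−1 = 17
step 1: 17 = 3·5 + 2; sub 6 for 5: 3·6 + 2; = 20; G_2 = 20−1 = 19
step 2: 19 = 3·6 + 1; sub 7 for 6: 3·7 + 1; = 22; G_3 = 22−1 = 21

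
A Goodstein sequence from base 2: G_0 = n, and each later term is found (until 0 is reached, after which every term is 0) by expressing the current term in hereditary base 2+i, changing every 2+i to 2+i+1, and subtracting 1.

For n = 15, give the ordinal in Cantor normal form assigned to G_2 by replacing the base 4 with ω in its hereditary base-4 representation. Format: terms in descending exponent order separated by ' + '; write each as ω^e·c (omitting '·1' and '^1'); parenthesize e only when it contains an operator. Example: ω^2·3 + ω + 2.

15 —HB2→ 2^(2 + 1) + 2^2 + 2 + 1 —bump→ 3^(3 + 1) + 3^3 + 3 + 1 = 112 —(−1)→ 111
111 —HB3→ 3^(3 + 1) + 3^3 + 3 —bump→ 4^(4 + 1) + 4^4 + 4 = 1284 —(−1)→ 1283

ω^(ω + 1) + ω^ω + 3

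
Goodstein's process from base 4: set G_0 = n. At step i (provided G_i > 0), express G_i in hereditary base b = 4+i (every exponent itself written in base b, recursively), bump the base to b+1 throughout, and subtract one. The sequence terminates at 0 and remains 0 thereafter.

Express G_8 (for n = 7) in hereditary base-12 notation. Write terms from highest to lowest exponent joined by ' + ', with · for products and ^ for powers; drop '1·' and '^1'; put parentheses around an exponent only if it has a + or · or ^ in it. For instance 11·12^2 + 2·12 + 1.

G_0=7  [base 4] 4 + 3  →[4↦5]→  5 + 3 = 8  −1 ⇒ G_1=7
G_1=7  [base 5] 5 + 2  →[5↦6]→  6 + 2 = 8  −1 ⇒ G_2=7
G_2=7  [base 6] 6 + 1  →[6↦7]→  7 + 1 = 8  −1 ⇒ G_3=7
G_3=7  [base 7] 7  →[7↦8]→  8 = 8  −1 ⇒ G_4=7
G_4=7  [base 8] 7  →[8↦9]→  7 = 7  −1 ⇒ G_5=6
G_5=6  [base 9] 6  →[9↦10]→  6 = 6  −1 ⇒ G_6=5
G_6=5  [base 10] 5  →[10↦11]→  5 = 5  −1 ⇒ G_7=4
G_7=4  [base 11] 4  →[11↦12]→  4 = 4  −1 ⇒ G_8=3

3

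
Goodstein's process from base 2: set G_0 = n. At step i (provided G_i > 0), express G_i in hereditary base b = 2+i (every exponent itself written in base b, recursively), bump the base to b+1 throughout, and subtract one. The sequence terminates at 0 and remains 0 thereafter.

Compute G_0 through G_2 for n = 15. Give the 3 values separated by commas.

i=0: 15 = 2^(2 + 1) + 2^2 + 2 + 1 (b=2); 2→3: 3^(3 + 1) + 3^3 + 3 + 1 = 112; 112−1 = 111
i=1: 111 = 3^(3 + 1) + 3^3 + 3 (b=3); 3→4: 4^(4 + 1) + 4^4 + 4 = 1284; 1284−1 = 1283

15, 111, 1283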